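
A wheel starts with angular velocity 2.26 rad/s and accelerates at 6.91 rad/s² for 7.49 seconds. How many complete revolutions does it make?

θ = ω₀t + ½αt² = 2.26×7.49 + ½×6.91×7.49² = 210.7532455 rad
Total revolutions = θ/(2π) = 210.7532455/(2π) = 33.54
Complete revolutions = ⌊33.54⌋ = 33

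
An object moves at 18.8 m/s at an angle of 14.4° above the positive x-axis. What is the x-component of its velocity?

vₓ = v cos(θ) = 18.8 × cos(14.4°) = 18.21 m/s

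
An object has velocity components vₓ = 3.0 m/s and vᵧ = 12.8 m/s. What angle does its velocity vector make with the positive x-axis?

θ = arctan(vᵧ/vₓ) = arctan(12.8/3.0) = 76.81°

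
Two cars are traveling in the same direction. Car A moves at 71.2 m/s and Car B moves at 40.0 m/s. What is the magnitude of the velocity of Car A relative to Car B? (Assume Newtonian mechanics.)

v_rel = |v_A - v_B| = |71.2 - 40.0| = 31.2 m/s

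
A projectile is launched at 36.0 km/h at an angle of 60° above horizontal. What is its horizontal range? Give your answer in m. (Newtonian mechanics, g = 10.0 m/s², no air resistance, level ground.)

v₀ = 36.0 km/h × 0.2777777777777778 = 10.0 m/s
R = v₀² × sin(2θ) / g = 10.0² × sin(2 × 60°) / 10.0 = 100.0 × 0.866025 / 10.0 = 8.66 m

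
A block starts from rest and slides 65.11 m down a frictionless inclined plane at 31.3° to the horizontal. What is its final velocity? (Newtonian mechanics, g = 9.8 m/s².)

a = g sin(θ) = 9.8 × sin(31.3°) = 5.0913 m/s²
v = √(2ad) = √(2 × 5.0913 × 65.11) = 25.75 m/s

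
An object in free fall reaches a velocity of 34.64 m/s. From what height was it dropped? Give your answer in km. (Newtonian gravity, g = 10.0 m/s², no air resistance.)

h = v² / (2g) = 34.64² / (2 × 10.0) = 59.9965 m
h = 59.9965 m / 1000.0 = 0.06 km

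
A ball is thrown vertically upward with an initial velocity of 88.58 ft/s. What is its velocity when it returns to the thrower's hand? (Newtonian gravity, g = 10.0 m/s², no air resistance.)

By conservation of energy (no air resistance), the ball returns to the throw height with the same speed as launch, but directed downward.
|v_ground| = v₀ = 88.58 ft/s
v_ground = 88.58 ft/s (downward)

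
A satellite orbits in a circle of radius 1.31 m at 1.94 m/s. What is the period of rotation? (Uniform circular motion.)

T = 2πr/v = 2π×1.31/1.94 = 4.24 s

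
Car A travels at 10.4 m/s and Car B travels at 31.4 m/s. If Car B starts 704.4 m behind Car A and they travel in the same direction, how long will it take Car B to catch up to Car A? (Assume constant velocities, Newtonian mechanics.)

Relative speed: v_rel = 31.4 - 10.4 = 21.0 m/s
Time to catch: t = d₀/v_rel = 704.4/21.0 = 33.54 s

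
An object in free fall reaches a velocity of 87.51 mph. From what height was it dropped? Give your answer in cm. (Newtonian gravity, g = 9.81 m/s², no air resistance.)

v = 87.51 mph × 0.44704 = 39.1205 m/s
h = v² / (2g) = 39.1205² / (2 × 9.81) = 78.0027 m
h = 78.0027 m / 0.01 = 7800 cm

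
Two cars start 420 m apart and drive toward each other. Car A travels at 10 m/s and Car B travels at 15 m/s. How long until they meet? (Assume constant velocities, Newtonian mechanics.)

Combined speed: v_combined = 10 + 15 = 25 m/s
Time to meet: t = d/v_combined = 420/25 = 16.8 s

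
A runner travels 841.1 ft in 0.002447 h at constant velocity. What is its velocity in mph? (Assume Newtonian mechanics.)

d = 841.1 ft × 0.3048 = 256.367 m
t = 0.002447 h × 3600.0 = 8.8092 s
v = d / t = 256.367 / 8.8092 = 29.1022 m/s
v = 29.1022 m/s / 0.44704 = 65.1 mph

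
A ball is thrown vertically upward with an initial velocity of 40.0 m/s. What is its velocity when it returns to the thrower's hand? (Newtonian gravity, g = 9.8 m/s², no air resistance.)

By conservation of energy (no air resistance), the ball returns to the throw height with the same speed as launch, but directed downward.
|v_ground| = v₀ = 40.0 m/s
v_ground = 40.0 m/s (downward)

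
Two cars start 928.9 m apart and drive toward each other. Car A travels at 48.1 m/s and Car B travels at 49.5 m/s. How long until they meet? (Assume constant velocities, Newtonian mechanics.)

Combined speed: v_combined = 48.1 + 49.5 = 97.6 m/s
Time to meet: t = d/v_combined = 928.9/97.6 = 9.52 s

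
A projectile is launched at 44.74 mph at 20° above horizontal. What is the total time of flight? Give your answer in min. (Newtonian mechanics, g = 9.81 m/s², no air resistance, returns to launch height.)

v₀ = 44.74 mph × 0.44704 = 20.0006 m/s
T = 2 × v₀ × sin(θ) / g = 2 × 20.0006 × sin(20°) / 9.81 = 2 × 20.0006 × 0.34202 / 9.81 = 1.39462 s
T = 1.39462 s / 60.0 = 0.02324 min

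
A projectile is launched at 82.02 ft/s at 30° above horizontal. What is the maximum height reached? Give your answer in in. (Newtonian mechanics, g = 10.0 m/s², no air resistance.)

v₀ = 82.02 ft/s × 0.3048 = 24.9997 m/s
H = v₀² × sin²(θ) / (2g) = 24.9997² × sin(30°)² / (2 × 10.0) = 624.985 × 0.25 / 20.0 = 7.81231 m
H = 7.81231 m / 0.0254 = 307.6 in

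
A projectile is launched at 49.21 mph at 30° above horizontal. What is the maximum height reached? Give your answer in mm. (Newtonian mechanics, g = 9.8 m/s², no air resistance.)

v₀ = 49.21 mph × 0.44704 = 21.9988 m/s
H = v₀² × sin²(θ) / (2g) = 21.9988² × sin(30°)² / (2 × 9.8) = 483.947 × 0.25 / 19.6 = 6.17279 m
H = 6.17279 m / 0.001 = 6173 mm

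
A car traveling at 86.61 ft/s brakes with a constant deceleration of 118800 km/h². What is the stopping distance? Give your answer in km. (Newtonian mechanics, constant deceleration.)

v₀ = 86.61 ft/s × 0.3048 = 26.3987 m/s
a = 118800 km/h² × 7.716049382716049e-05 = 9.16667 m/s²
d = v₀² / (2a) = 26.3987² / (2 × 9.16667) = 696.891 / 18.3333 = 38.0123 m
d = 38.0123 m / 1000.0 = 0.03801 km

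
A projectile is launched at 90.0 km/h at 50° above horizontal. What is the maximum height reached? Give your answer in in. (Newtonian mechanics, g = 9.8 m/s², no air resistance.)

v₀ = 90.0 km/h × 0.2777777777777778 = 25.0 m/s
H = v₀² × sin²(θ) / (2g) = 25.0² × sin(50°)² / (2 × 9.8) = 625.0 × 0.586824 / 19.6 = 18.7125 m
H = 18.7125 m / 0.0254 = 736.7 in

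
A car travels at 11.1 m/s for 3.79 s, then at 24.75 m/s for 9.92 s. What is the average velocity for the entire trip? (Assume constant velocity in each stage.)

d₁ = v₁t₁ = 11.1 × 3.79 = 42.069 m
d₂ = v₂t₂ = 24.75 × 9.92 = 245.52 m
d_total = 287.589 m, t_total = 13.71 s
v_avg = d_total/t_total = 287.589/13.71 = 20.98 m/s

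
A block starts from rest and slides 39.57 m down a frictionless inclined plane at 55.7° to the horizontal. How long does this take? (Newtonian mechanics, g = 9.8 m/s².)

a = g sin(θ) = 9.8 × sin(55.7°) = 8.0958 m/s²
t = √(2d/a) = √(2 × 39.57 / 8.0958) = 3.13 s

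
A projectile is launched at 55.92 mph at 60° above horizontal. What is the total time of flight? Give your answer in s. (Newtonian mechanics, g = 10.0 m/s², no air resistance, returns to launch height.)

v₀ = 55.92 mph × 0.44704 = 24.9985 m/s
T = 2 × v₀ × sin(θ) / g = 2 × 24.9985 × sin(60°) / 10.0 = 2 × 24.9985 × 0.866025 / 10.0 = 4.33 s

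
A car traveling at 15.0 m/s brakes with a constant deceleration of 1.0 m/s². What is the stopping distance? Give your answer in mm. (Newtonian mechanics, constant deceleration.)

d = v₀² / (2a) = 15.0² / (2 × 1.0) = 225.0 / 2.0 = 112.5 m
d = 112.5 m / 0.001 = 112500 mm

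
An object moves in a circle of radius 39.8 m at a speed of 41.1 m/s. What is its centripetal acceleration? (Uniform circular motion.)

a_c = v²/r = 41.1²/39.8 = 1689.21/39.8 = 42.44 m/s²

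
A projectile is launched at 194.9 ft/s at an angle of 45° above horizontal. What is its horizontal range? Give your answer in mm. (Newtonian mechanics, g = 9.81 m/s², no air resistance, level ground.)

v₀ = 194.9 ft/s × 0.3048 = 59.4055 m/s
R = v₀² × sin(2θ) / g = 59.4055² × sin(2 × 45°) / 9.81 = 3529.01 × 1.0 / 9.81 = 359.736 m
R = 359.736 m / 0.001 = 359700 mm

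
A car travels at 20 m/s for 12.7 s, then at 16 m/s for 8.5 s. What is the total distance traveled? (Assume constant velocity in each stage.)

d₁ = v₁t₁ = 20 × 12.7 = 254.0 m
d₂ = v₂t₂ = 16 × 8.5 = 136.0 m
d_total = 254.0 + 136.0 = 390.0 m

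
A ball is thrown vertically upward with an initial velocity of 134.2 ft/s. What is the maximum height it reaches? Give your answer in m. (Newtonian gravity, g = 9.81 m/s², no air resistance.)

v₀ = 134.2 ft/s × 0.3048 = 40.9042 m/s
h_max = v₀² / (2g) = 40.9042² / (2 × 9.81) = 1673.15 / 19.62 = 85.28 m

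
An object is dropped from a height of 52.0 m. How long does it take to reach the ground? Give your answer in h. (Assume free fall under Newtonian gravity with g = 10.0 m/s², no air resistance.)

t = √(2h/g) = √(2 × 52.0 / 10.0) = 3.2249 s
t = 3.2249 s / 3600.0 = 0.0008958 h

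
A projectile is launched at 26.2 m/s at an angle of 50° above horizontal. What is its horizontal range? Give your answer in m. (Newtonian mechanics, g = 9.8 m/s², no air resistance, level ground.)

R = v₀² × sin(2θ) / g = 26.2² × sin(2 × 50°) / 9.8 = 686.44 × 0.984808 / 9.8 = 68.98 m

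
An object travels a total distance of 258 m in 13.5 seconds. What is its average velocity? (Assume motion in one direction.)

v_avg = Δd / Δt = 258 / 13.5 = 19.11 m/s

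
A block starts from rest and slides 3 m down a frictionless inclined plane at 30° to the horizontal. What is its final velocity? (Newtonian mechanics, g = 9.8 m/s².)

a = g sin(θ) = 9.8 × sin(30°) = 4.9 m/s²
v = √(2ad) = √(2 × 4.9 × 3) = 5.42 m/s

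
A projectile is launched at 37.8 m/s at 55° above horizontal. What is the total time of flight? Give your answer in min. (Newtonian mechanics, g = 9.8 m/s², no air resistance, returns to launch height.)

T = 2 × v₀ × sin(θ) / g = 2 × 37.8 × sin(55°) / 9.8 = 2 × 37.8 × 0.819152 / 9.8 = 6.31917 s
T = 6.31917 s / 60.0 = 0.1053 min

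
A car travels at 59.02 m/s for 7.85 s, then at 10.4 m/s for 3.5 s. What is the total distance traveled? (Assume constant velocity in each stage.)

d₁ = v₁t₁ = 59.02 × 7.85 = 463.307 m
d₂ = v₂t₂ = 10.4 × 3.5 = 36.4 m
d_total = 463.307 + 36.4 = 499.71 m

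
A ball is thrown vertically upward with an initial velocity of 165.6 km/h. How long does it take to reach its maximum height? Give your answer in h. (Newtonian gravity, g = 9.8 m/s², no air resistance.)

v₀ = 165.6 km/h × 0.2777777777777778 = 46.0 m/s
t_up = v₀ / g = 46.0 / 9.8 = 4.69388 s
t_up = 4.69388 s / 3600.0 = 0.001304 h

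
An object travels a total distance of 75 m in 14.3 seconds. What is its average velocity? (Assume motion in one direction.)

v_avg = Δd / Δt = 75 / 14.3 = 5.24 m/s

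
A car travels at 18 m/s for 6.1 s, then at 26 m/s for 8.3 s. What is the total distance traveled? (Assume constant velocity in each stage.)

d₁ = v₁t₁ = 18 × 6.1 = 109.8 m
d₂ = v₂t₂ = 26 × 8.3 = 215.8 m
d_total = 109.8 + 215.8 = 325.6 m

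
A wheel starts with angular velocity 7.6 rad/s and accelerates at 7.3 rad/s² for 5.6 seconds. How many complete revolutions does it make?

θ = ω₀t + ½αt² = 7.6×5.6 + ½×7.3×5.6² = 157.024 rad
Total revolutions = θ/(2π) = 157.024/(2π) = 24.99
Complete revolutions = ⌊24.99⌋ = 24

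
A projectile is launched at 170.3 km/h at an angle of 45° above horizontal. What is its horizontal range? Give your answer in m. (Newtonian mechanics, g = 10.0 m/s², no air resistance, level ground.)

v₀ = 170.3 km/h × 0.2777777777777778 = 47.3056 m/s
R = v₀² × sin(2θ) / g = 47.3056² × sin(2 × 45°) / 10.0 = 2237.82 × 1.0 / 10.0 = 223.8 m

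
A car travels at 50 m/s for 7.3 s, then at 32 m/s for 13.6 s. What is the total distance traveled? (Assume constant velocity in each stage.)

d₁ = v₁t₁ = 50 × 7.3 = 365.0 m
d₂ = v₂t₂ = 32 × 13.6 = 435.2 m
d_total = 365.0 + 435.2 = 800.2 m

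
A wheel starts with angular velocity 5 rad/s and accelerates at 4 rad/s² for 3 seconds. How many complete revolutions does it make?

θ = ω₀t + ½αt² = 5×3 + ½×4×3² = 33.0 rad
Total revolutions = θ/(2π) = 33.0/(2π) = 5.25
Complete revolutions = ⌊5.25⌋ = 5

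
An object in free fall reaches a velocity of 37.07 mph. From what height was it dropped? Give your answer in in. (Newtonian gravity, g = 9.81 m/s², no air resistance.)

v = 37.07 mph × 0.44704 = 16.5718 m/s
h = v² / (2g) = 16.5718² / (2 × 9.81) = 13.9972 m
h = 13.9972 m / 0.0254 = 551.1 in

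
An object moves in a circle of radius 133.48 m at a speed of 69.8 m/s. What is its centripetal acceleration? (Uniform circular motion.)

a_c = v²/r = 69.8²/133.48 = 4872.04/133.48 = 36.5 m/s²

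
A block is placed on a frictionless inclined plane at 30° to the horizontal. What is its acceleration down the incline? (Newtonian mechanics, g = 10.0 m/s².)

a = g sin(θ) = 10.0 × sin(30°) = 10.0 × 0.5 = 5.0 m/s²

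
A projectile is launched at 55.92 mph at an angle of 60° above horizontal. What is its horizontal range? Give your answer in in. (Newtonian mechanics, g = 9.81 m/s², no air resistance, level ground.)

v₀ = 55.92 mph × 0.44704 = 24.9985 m/s
R = v₀² × sin(2θ) / g = 24.9985² × sin(2 × 60°) / 9.81 = 624.925 × 0.866025 / 9.81 = 55.1683 m
R = 55.1683 m / 0.0254 = 2172 in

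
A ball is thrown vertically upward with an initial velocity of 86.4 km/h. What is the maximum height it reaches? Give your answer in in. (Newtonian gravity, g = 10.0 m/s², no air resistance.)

v₀ = 86.4 km/h × 0.2777777777777778 = 24.0 m/s
h_max = v₀² / (2g) = 24.0² / (2 × 10.0) = 576.0 / 20.0 = 28.8 m
h_max = 28.8 m / 0.0254 = 1134 in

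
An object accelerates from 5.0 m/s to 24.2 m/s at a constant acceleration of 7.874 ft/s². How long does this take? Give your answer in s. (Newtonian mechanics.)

a = 7.874 ft/s² × 0.3048 = 2.4 m/s²
t = (v - v₀) / a = (24.2 - 5.0) / 2.4 = 8.0 s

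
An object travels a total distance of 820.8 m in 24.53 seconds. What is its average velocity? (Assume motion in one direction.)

v_avg = Δd / Δt = 820.8 / 24.53 = 33.46 m/s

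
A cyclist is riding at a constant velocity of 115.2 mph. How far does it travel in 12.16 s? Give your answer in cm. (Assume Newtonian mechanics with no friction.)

v = 115.2 mph × 0.44704 = 51.499 m/s
d = v × t = 51.499 × 12.16 = 626.228 m
d = 626.228 m / 0.01 = 62620 cm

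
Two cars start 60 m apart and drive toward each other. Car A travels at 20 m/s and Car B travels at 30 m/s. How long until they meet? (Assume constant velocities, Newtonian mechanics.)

Combined speed: v_combined = 20 + 30 = 50 m/s
Time to meet: t = d/v_combined = 60/50 = 1.2 s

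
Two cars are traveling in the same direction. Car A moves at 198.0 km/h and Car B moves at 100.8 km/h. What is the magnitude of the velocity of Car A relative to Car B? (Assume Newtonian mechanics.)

v_rel = |v_A - v_B| = |198.0 - 100.8| = 97.2 km/h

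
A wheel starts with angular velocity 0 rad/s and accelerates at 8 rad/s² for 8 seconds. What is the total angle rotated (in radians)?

θ = ω₀t + ½αt² = 0×8 + ½×8×8² = 256.0 rad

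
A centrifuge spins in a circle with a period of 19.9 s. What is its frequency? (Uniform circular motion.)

f = 1/T = 1/19.9 = 0.0503 Hz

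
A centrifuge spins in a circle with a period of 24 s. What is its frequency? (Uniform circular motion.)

f = 1/T = 1/24 = 0.0417 Hz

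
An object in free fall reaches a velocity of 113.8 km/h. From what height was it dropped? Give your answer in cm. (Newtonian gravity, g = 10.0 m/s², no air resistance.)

v = 113.8 km/h × 0.2777777777777778 = 31.6111 m/s
h = v² / (2g) = 31.6111² / (2 × 10.0) = 49.9631 m
h = 49.9631 m / 0.01 = 4996 cm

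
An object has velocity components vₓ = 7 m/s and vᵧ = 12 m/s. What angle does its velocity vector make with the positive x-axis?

θ = arctan(vᵧ/vₓ) = arctan(12/7) = 59.74°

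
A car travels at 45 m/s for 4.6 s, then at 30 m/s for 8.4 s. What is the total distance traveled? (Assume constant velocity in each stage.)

d₁ = v₁t₁ = 45 × 4.6 = 207.0 m
d₂ = v₂t₂ = 30 × 8.4 = 252.0 m
d_total = 207.0 + 252.0 = 459.0 m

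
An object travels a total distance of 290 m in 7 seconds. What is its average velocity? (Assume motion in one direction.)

v_avg = Δd / Δt = 290 / 7 = 41.43 m/s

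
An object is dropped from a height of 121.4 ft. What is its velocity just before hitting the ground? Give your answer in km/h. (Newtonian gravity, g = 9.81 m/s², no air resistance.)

h = 121.4 ft × 0.3048 = 37.0027 m
v = √(2gh) = √(2 × 9.81 × 37.0027) = 26.9443 m/s
v = 26.9443 m/s / 0.2777777777777778 = 97.0 km/h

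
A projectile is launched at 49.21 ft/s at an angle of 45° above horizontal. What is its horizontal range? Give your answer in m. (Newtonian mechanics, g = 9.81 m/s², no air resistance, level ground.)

v₀ = 49.21 ft/s × 0.3048 = 14.9992 m/s
R = v₀² × sin(2θ) / g = 14.9992² × sin(2 × 45°) / 9.81 = 224.976 × 1.0 / 9.81 = 22.93 m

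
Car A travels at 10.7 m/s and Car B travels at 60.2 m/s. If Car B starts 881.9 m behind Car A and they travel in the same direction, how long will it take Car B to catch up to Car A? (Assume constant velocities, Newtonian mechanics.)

Relative speed: v_rel = 60.2 - 10.7 = 49.5 m/s
Time to catch: t = d₀/v_rel = 881.9/49.5 = 17.82 s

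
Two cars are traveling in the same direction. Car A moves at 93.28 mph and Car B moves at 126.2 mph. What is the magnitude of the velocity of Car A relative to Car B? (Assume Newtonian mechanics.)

v_rel = |v_A - v_B| = |93.28 - 126.2| = 32.92 mph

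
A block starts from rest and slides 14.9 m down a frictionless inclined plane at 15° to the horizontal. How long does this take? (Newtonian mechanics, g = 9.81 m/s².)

a = g sin(θ) = 9.81 × sin(15°) = 2.539 m/s²
t = √(2d/a) = √(2 × 14.9 / 2.539) = 3.43 s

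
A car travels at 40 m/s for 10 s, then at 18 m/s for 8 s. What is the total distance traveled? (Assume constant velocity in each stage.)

d₁ = v₁t₁ = 40 × 10 = 400 m
d₂ = v₂t₂ = 18 × 8 = 144 m
d_total = 400 + 144 = 544 m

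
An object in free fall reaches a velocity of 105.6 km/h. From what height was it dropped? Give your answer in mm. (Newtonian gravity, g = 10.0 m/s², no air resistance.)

v = 105.6 km/h × 0.2777777777777778 = 29.3333 m/s
h = v² / (2g) = 29.3333² / (2 × 10.0) = 43.0221 m
h = 43.0221 m / 0.001 = 43020 mm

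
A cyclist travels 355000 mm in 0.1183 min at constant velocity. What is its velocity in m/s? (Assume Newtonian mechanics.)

d = 355000 mm × 0.001 = 355.0 m
t = 0.1183 min × 60.0 = 7.098 s
v = d / t = 355.0 / 7.098 = 50.01 m/s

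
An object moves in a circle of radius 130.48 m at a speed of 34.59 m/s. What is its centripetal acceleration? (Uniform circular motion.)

a_c = v²/r = 34.59²/130.48 = 1196.4681/130.48 = 9.17 m/s²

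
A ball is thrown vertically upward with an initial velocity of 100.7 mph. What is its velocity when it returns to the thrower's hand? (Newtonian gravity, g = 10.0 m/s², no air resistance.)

By conservation of energy (no air resistance), the ball returns to the throw height with the same speed as launch, but directed downward.
|v_ground| = v₀ = 100.7 mph
v_ground = 100.7 mph (downward)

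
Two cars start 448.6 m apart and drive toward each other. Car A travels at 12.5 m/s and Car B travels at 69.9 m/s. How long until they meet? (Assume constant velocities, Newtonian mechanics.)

Combined speed: v_combined = 12.5 + 69.9 = 82.4 m/s
Time to meet: t = d/v_combined = 448.6/82.4 = 5.44 s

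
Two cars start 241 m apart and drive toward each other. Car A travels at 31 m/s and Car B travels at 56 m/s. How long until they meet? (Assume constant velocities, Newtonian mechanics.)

Combined speed: v_combined = 31 + 56 = 87 m/s
Time to meet: t = d/v_combined = 241/87 = 2.77 s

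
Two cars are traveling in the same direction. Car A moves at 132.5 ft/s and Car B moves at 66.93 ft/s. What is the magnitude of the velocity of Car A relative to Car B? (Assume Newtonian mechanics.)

v_rel = |v_A - v_B| = |132.5 - 66.93| = 65.57 ft/s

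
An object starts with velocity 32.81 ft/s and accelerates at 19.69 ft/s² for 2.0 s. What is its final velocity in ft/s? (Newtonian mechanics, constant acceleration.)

v₀ = 32.81 ft/s × 0.3048 = 10.0005 m/s
a = 19.69 ft/s² × 0.3048 = 6.00151 m/s²
v = v₀ + a × t = 10.0005 + 6.00151 × 2.0 = 22.0035 m/s
v = 22.0035 m/s / 0.3048 = 72.19 ft/s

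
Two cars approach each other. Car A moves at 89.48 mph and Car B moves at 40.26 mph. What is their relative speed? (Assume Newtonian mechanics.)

v_rel = v_A + v_B = 89.48 + 40.26 = 129.74 mph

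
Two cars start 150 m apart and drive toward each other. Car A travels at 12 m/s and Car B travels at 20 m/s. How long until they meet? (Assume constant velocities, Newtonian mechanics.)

Combined speed: v_combined = 12 + 20 = 32 m/s
Time to meet: t = d/v_combined = 150/32 = 4.69 s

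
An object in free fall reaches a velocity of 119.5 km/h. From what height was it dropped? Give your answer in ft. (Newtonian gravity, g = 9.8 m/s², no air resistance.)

v = 119.5 km/h × 0.2777777777777778 = 33.1944 m/s
h = v² / (2g) = 33.1944² / (2 × 9.8) = 56.2178 m
h = 56.2178 m / 0.3048 = 184.4 ft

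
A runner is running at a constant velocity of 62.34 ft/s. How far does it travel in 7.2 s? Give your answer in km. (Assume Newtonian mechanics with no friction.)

v = 62.34 ft/s × 0.3048 = 19.0012 m/s
d = v × t = 19.0012 × 7.2 = 136.809 m
d = 136.809 m / 1000.0 = 0.1368 km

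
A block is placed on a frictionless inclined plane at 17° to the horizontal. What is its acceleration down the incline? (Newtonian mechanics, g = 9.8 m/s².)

a = g sin(θ) = 9.8 × sin(17°) = 9.8 × 0.2924 = 2.87 m/s²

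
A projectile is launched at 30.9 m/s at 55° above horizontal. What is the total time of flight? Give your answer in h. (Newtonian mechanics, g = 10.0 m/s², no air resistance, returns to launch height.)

T = 2 × v₀ × sin(θ) / g = 2 × 30.9 × sin(55°) / 10.0 = 2 × 30.9 × 0.819152 / 10.0 = 5.06236 s
T = 5.06236 s / 3600.0 = 0.001406 h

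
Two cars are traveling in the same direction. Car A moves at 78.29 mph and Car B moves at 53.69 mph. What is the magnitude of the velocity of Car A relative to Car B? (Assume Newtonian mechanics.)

v_rel = |v_A - v_B| = |78.29 - 53.69| = 24.6 mph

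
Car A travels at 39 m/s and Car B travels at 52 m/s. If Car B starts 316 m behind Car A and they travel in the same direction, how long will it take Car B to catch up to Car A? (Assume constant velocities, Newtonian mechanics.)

Relative speed: v_rel = 52 - 39 = 13 m/s
Time to catch: t = d₀/v_rel = 316/13 = 24.31 s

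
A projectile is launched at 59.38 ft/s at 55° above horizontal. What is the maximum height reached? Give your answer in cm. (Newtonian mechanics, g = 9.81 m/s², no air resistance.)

v₀ = 59.38 ft/s × 0.3048 = 18.099 m/s
H = v₀² × sin²(θ) / (2g) = 18.099² × sin(55°)² / (2 × 9.81) = 327.574 × 0.67101 / 19.62 = 11.2031 m
H = 11.2031 m / 0.01 = 1120 cm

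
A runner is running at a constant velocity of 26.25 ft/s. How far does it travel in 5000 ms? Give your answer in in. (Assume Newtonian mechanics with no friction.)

v = 26.25 ft/s × 0.3048 = 8.001 m/s
t = 5000 ms × 0.001 = 5.0 s
d = v × t = 8.001 × 5.0 = 40.005 m
d = 40.005 m / 0.0254 = 1575 in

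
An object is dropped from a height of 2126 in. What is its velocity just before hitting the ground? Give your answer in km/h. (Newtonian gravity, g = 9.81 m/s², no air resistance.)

h = 2126 in × 0.0254 = 54.0004 m
v = √(2gh) = √(2 × 9.81 × 54.0004) = 32.5498 m/s
v = 32.5498 m/s / 0.2777777777777778 = 117.2 km/h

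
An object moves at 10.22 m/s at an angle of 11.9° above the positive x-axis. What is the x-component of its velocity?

vₓ = v cos(θ) = 10.22 × cos(11.9°) = 10.0 m/s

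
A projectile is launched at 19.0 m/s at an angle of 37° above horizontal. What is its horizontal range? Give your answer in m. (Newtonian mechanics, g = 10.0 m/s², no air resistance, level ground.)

R = v₀² × sin(2θ) / g = 19.0² × sin(2 × 37°) / 10.0 = 361.0 × 0.961262 / 10.0 = 34.7 m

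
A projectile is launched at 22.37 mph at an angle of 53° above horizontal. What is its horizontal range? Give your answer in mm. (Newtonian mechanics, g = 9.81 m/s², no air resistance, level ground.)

v₀ = 22.37 mph × 0.44704 = 10.0003 m/s
R = v₀² × sin(2θ) / g = 10.0003² × sin(2 × 53°) / 9.81 = 100.006 × 0.961262 / 9.81 = 9.79939 m
R = 9.79939 m / 0.001 = 9799 mm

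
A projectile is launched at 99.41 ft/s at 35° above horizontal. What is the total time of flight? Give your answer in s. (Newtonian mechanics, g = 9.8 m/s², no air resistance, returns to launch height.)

v₀ = 99.41 ft/s × 0.3048 = 30.3002 m/s
T = 2 × v₀ × sin(θ) / g = 2 × 30.3002 × sin(35°) / 9.8 = 2 × 30.3002 × 0.573576 / 9.8 = 3.547 s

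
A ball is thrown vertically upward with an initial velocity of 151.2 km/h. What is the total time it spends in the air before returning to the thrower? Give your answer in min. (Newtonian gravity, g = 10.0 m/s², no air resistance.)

v₀ = 151.2 km/h × 0.2777777777777778 = 42.0 m/s
t_total = 2 × v₀ / g = 2 × 42.0 / 10.0 = 8.4 s
t_total = 8.4 s / 60.0 = 0.14 min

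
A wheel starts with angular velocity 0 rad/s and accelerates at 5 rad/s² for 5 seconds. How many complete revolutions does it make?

θ = ω₀t + ½αt² = 0×5 + ½×5×5² = 62.5 rad
Total revolutions = θ/(2π) = 62.5/(2π) = 9.95
Complete revolutions = ⌊9.95⌋ = 9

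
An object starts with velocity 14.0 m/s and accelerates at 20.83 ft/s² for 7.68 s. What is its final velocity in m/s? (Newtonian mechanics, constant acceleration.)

a = 20.83 ft/s² × 0.3048 = 6.34898 m/s²
v = v₀ + a × t = 14.0 + 6.34898 × 7.68 = 62.76 m/s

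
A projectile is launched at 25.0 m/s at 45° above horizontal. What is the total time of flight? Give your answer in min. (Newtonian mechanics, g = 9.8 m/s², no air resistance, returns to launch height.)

T = 2 × v₀ × sin(θ) / g = 2 × 25.0 × sin(45°) / 9.8 = 2 × 25.0 × 0.707107 / 9.8 = 3.60769 s
T = 3.60769 s / 60.0 = 0.06013 min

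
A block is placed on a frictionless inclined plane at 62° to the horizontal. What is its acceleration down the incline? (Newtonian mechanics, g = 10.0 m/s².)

a = g sin(θ) = 10.0 × sin(62°) = 10.0 × 0.8829 = 8.83 m/s²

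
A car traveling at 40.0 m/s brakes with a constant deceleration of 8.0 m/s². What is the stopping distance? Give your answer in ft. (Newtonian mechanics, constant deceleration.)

d = v₀² / (2a) = 40.0² / (2 × 8.0) = 1600.0 / 16.0 = 100.0 m
d = 100.0 m / 0.3048 = 328.1 ft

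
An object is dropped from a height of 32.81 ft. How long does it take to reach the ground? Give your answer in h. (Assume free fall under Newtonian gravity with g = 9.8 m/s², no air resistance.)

h = 32.81 ft × 0.3048 = 10.0005 m
t = √(2h/g) = √(2 × 10.0005 / 9.8) = 1.42861 s
t = 1.42861 s / 3600.0 = 0.0003968 h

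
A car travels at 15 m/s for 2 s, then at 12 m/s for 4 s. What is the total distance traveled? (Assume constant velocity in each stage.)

d₁ = v₁t₁ = 15 × 2 = 30 m
d₂ = v₂t₂ = 12 × 4 = 48 m
d_total = 30 + 48 = 78 m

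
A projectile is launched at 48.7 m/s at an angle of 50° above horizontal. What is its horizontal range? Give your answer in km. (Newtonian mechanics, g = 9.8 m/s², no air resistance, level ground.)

R = v₀² × sin(2θ) / g = 48.7² × sin(2 × 50°) / 9.8 = 2371.69 × 0.984808 / 9.8 = 238.333 m
R = 238.333 m / 1000.0 = 0.2383 km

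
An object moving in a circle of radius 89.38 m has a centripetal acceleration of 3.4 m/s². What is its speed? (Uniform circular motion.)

v = √(a_c × r) = √(3.4 × 89.38) = 17.43 m/s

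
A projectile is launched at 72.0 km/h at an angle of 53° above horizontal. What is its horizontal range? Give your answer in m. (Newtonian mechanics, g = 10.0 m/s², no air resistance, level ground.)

v₀ = 72.0 km/h × 0.2777777777777778 = 20.0 m/s
R = v₀² × sin(2θ) / g = 20.0² × sin(2 × 53°) / 10.0 = 400.0 × 0.961262 / 10.0 = 38.45 m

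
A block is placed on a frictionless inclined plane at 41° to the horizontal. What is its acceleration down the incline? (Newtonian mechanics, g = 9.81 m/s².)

a = g sin(θ) = 9.81 × sin(41°) = 9.81 × 0.6561 = 6.44 m/s²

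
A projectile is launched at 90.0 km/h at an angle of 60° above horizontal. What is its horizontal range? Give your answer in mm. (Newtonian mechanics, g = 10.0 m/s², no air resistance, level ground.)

v₀ = 90.0 km/h × 0.2777777777777778 = 25.0 m/s
R = v₀² × sin(2θ) / g = 25.0² × sin(2 × 60°) / 10.0 = 625.0 × 0.866025 / 10.0 = 54.1266 m
R = 54.1266 m / 0.001 = 54130 mm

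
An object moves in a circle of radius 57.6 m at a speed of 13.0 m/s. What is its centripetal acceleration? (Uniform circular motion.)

a_c = v²/r = 13.0²/57.6 = 169.0/57.6 = 2.93 m/s²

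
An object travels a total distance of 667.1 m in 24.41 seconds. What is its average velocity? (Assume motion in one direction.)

v_avg = Δd / Δt = 667.1 / 24.41 = 27.33 m/s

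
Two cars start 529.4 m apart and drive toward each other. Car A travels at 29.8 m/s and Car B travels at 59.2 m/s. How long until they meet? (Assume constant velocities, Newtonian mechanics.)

Combined speed: v_combined = 29.8 + 59.2 = 89.0 m/s
Time to meet: t = d/v_combined = 529.4/89.0 = 5.95 s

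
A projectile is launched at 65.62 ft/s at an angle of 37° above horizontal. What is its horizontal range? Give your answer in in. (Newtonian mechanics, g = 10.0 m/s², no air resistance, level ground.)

v₀ = 65.62 ft/s × 0.3048 = 20.001 m/s
R = v₀² × sin(2θ) / g = 20.001² × sin(2 × 37°) / 10.0 = 400.04 × 0.961262 / 10.0 = 38.4543 m
R = 38.4543 m / 0.0254 = 1514 in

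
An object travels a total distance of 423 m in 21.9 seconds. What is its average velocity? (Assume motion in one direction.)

v_avg = Δd / Δt = 423 / 21.9 = 19.32 m/s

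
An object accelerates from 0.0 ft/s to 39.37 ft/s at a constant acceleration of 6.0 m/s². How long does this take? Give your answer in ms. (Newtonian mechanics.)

v₀ = 0.0 ft/s × 0.3048 = 0.0 m/s
v = 39.37 ft/s × 0.3048 = 12.0 m/s
t = (v - v₀) / a = (12.0 - 0.0) / 6.0 = 2.0 s
t = 2.0 s / 0.001 = 2000 ms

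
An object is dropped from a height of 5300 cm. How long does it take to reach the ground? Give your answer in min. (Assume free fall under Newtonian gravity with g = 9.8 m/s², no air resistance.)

h = 5300 cm × 0.01 = 53.0 m
t = √(2h/g) = √(2 × 53.0 / 9.8) = 3.28882 s
t = 3.28882 s / 60.0 = 0.05481 min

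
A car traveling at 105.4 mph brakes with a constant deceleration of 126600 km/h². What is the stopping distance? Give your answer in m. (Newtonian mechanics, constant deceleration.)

v₀ = 105.4 mph × 0.44704 = 47.118 m/s
a = 126600 km/h² × 7.716049382716049e-05 = 9.76852 m/s²
d = v₀² / (2a) = 47.118² / (2 × 9.76852) = 2220.11 / 19.537 = 113.6 m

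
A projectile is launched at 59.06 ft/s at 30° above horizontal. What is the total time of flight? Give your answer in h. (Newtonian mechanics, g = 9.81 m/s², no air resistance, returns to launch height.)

v₀ = 59.06 ft/s × 0.3048 = 18.0015 m/s
T = 2 × v₀ × sin(θ) / g = 2 × 18.0015 × sin(30°) / 9.81 = 2 × 18.0015 × 0.5 / 9.81 = 1.83502 s
T = 1.83502 s / 3600.0 = 0.0005097 h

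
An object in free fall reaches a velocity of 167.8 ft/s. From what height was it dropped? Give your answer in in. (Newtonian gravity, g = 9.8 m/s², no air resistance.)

v = 167.8 ft/s × 0.3048 = 51.1454 m/s
h = v² / (2g) = 51.1454² / (2 × 9.8) = 133.462 m
h = 133.462 m / 0.0254 = 5254 in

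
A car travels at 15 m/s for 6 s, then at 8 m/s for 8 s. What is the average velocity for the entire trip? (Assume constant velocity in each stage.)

d₁ = v₁t₁ = 15 × 6 = 90 m
d₂ = v₂t₂ = 8 × 8 = 64 m
d_total = 154 m, t_total = 14 s
v_avg = d_total/t_total = 154/14 = 11.0 m/s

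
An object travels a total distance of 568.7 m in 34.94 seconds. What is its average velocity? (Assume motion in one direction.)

v_avg = Δd / Δt = 568.7 / 34.94 = 16.28 m/s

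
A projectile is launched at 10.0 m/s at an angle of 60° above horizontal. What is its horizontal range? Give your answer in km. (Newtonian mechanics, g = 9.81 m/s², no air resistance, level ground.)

R = v₀² × sin(2θ) / g = 10.0² × sin(2 × 60°) / 9.81 = 100.0 × 0.866025 / 9.81 = 8.82798 m
R = 8.82798 m / 1000.0 = 0.008828 km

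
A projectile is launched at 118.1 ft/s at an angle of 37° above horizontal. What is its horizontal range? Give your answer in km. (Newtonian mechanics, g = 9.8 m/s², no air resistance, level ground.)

v₀ = 118.1 ft/s × 0.3048 = 35.9969 m/s
R = v₀² × sin(2θ) / g = 35.9969² × sin(2 × 37°) / 9.8 = 1295.78 × 0.961262 / 9.8 = 127.1 m
R = 127.1 m / 1000.0 = 0.1271 km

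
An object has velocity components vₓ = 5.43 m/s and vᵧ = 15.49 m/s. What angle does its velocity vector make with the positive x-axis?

θ = arctan(vᵧ/vₓ) = arctan(15.49/5.43) = 70.68°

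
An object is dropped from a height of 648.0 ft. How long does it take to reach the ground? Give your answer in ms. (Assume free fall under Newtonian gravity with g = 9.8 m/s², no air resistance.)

h = 648.0 ft × 0.3048 = 197.51 m
t = √(2h/g) = √(2 × 197.51 / 9.8) = 6.34887 s
t = 6.34887 s / 0.001 = 6349 ms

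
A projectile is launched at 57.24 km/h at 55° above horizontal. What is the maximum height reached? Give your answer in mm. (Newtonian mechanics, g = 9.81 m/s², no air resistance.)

v₀ = 57.24 km/h × 0.2777777777777778 = 15.9 m/s
H = v₀² × sin²(θ) / (2g) = 15.9² × sin(55°)² / (2 × 9.81) = 252.81 × 0.67101 / 19.62 = 8.64618 m
H = 8.64618 m / 0.001 = 8646 mm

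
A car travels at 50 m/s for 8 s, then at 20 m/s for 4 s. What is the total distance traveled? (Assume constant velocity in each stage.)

d₁ = v₁t₁ = 50 × 8 = 400 m
d₂ = v₂t₂ = 20 × 4 = 80 m
d_total = 400 + 80 = 480 m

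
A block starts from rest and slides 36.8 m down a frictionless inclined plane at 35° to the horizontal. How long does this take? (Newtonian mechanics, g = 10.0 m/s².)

a = g sin(θ) = 10.0 × sin(35°) = 5.7358 m/s²
t = √(2d/a) = √(2 × 36.8 / 5.7358) = 3.58 s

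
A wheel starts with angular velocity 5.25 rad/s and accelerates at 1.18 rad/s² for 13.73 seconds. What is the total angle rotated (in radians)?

θ = ω₀t + ½αt² = 5.25×13.73 + ½×1.18×13.73² = 183.31 rad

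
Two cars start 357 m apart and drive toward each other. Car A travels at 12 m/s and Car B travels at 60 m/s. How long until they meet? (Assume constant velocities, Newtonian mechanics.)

Combined speed: v_combined = 12 + 60 = 72 m/s
Time to meet: t = d/v_combined = 357/72 = 4.96 s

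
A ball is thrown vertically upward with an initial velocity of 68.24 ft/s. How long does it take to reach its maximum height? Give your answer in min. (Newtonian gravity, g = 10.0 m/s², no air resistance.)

v₀ = 68.24 ft/s × 0.3048 = 20.7996 m/s
t_up = v₀ / g = 20.7996 / 10.0 = 2.07996 s
t_up = 2.07996 s / 60.0 = 0.03467 min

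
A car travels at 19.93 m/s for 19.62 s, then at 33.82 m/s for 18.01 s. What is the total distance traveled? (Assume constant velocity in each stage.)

d₁ = v₁t₁ = 19.93 × 19.62 = 391.0266 m
d₂ = v₂t₂ = 33.82 × 18.01 = 609.0982 m
d_total = 391.0266 + 609.0982 = 1000.12 m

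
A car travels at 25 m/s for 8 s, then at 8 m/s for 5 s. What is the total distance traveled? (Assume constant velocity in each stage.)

d₁ = v₁t₁ = 25 × 8 = 200 m
d₂ = v₂t₂ = 8 × 5 = 40 m
d_total = 200 + 40 = 240 m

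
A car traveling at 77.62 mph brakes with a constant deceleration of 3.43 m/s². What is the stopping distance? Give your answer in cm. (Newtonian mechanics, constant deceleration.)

v₀ = 77.62 mph × 0.44704 = 34.6992 m/s
d = v₀² / (2a) = 34.6992² / (2 × 3.43) = 1204.03 / 6.86 = 175.515 m
d = 175.515 m / 0.01 = 17550 cm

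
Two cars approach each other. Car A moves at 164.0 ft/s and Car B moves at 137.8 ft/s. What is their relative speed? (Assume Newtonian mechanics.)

v_rel = v_A + v_B = 164.0 + 137.8 = 301.8 ft/s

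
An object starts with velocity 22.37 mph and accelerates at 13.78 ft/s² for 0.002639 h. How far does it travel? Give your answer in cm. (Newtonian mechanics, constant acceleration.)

v₀ = 22.37 mph × 0.44704 = 10.0003 m/s
a = 13.78 ft/s² × 0.3048 = 4.20014 m/s²
t = 0.002639 h × 3600.0 = 9.5004 s
d = v₀ × t + ½ × a × t² = 10.0003 × 9.5004 + 0.5 × 4.20014 × 9.5004² = 284.554 m
d = 284.554 m / 0.01 = 28460 cm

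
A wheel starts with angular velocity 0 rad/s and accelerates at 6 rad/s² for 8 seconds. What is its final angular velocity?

ω = ω₀ + αt = 0 + 6 × 8 = 48 rad/s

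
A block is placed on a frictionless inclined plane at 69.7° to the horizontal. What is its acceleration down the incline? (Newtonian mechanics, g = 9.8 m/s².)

a = g sin(θ) = 9.8 × sin(69.7°) = 9.8 × 0.9379 = 9.19 m/s²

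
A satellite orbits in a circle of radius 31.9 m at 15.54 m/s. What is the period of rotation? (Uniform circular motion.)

T = 2πr/v = 2π×31.9/15.54 = 12.9 s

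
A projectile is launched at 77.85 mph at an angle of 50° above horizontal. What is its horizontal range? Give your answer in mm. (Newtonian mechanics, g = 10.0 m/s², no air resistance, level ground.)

v₀ = 77.85 mph × 0.44704 = 34.8021 m/s
R = v₀² × sin(2θ) / g = 34.8021² × sin(2 × 50°) / 10.0 = 1211.19 × 0.984808 / 10.0 = 119.279 m
R = 119.279 m / 0.001 = 119300 mm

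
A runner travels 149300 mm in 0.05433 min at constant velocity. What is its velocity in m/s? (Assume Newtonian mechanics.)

d = 149300 mm × 0.001 = 149.3 m
t = 0.05433 min × 60.0 = 3.2598 s
v = d / t = 149.3 / 3.2598 = 45.8 m/s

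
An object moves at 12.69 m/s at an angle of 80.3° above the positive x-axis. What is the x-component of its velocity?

vₓ = v cos(θ) = 12.69 × cos(80.3°) = 2.14 m/s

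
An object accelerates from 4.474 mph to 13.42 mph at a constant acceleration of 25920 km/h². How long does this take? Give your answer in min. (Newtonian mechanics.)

v₀ = 4.474 mph × 0.44704 = 2.00006 m/s
v = 13.42 mph × 0.44704 = 5.99928 m/s
a = 25920 km/h² × 7.716049382716049e-05 = 2.0 m/s²
t = (v - v₀) / a = (5.99928 - 2.00006) / 2.0 = 1.99961 s
t = 1.99961 s / 60.0 = 0.03333 min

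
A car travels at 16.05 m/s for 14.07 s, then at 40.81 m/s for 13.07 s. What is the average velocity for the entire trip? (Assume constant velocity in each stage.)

d₁ = v₁t₁ = 16.05 × 14.07 = 225.8235 m
d₂ = v₂t₂ = 40.81 × 13.07 = 533.3867 m
d_total = 759.2102 m, t_total = 27.14 s
v_avg = d_total/t_total = 759.2102/27.14 = 27.97 m/s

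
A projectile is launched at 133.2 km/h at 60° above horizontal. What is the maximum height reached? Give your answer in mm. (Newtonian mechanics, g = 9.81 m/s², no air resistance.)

v₀ = 133.2 km/h × 0.2777777777777778 = 37.0 m/s
H = v₀² × sin²(θ) / (2g) = 37.0² × sin(60°)² / (2 × 9.81) = 1369.0 × 0.75 / 19.62 = 52.3318 m
H = 52.3318 m / 0.001 = 52330 mm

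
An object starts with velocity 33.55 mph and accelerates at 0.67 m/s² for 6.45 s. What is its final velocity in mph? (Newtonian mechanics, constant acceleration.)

v₀ = 33.55 mph × 0.44704 = 14.9982 m/s
v = v₀ + a × t = 14.9982 + 0.67 × 6.45 = 19.3197 m/s
v = 19.3197 m/s / 0.44704 = 43.22 mph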